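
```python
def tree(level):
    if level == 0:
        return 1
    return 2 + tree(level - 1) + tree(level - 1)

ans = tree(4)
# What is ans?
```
Call trace (a repeated sub-call is expanded the first time; later identical calls just restate its return value):
tree(level=4)
  tree(level=3)
    tree(level=2)
      tree(level=1)
        tree(level=0)
        -> return 1
        tree(level=0)
        -> return 1
      -> return 4
      tree(level=1) -> return 4  (same call as traced above)
    -> return 10
    tree(level=2) -> return 10  (same call as traced above)
  -> return 22
  tree(level=3) -> return 22  (same call as traced above)
-> return 46

Final answer: 46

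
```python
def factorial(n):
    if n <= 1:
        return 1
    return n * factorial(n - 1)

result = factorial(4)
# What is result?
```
Call trace:
factorial(n=4)
  factorial(n=3)
    factorial(n=2)
      factorial(n=1)
      -> return 1
    -> return 2
  -> return 6
-> return 24

Final answer: 24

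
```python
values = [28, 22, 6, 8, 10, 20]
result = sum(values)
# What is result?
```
Trace:
  values=[28, 22, 6, 8, 10, 20]
  values=[28, 22, 6, 8, 10, 20], result=94

Final answer: 94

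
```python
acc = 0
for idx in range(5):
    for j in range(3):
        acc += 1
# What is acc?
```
Trace:
  acc=0
  acc=1, idx=0, j=0
  acc=2, idx=0, j=1
  acc=3, idx=0, j=2
  acc=4, idx=1, j=0
  acc=5, idx=1, j=1
  acc=6, idx=1, j=2
  acc=7, idx=2, j=0
  acc=8, idx=2, j=1
  acc=9, idx=2, j=2
  acc=10, idx=3, j=0
  acc=11, idx=3, j=1
  acc=12, idx=3, j=2
  acc=13, idx=4, j=0
  acc=14, idx=4, j=1
  acc=15, idx=4, j=2

Final answer: 15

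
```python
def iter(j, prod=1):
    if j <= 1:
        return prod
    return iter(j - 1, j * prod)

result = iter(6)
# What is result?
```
Call trace:
iter(j=6, prod=1)
  iter(j=5, prod=6)
    iter(j=4, prod=30)
      iter(j=3, prod=120)
        iter(j=2, prod=360)
          iter(j=1, prod=720)
          -> return 720
        -> return 720
      -> return 720
    -> return 720
  -> return 720
-> return 720

Final answer: 720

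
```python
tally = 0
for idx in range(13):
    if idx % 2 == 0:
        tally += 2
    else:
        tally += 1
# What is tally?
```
Trace:
  tally=0
  tally=2, idx=0
  tally=3, idx=1
  tally=5, idx=2
  tally=6, idx=3
  tally=8, idx=4
  tally=9, idx=5
  tally=11, idx=6
  tally=12, idx=7
  tally=14, idx=8
  tally=15, idx=9
  tally=17, idx=10
  tally=18, idx=11
  tally=20, idx=12

Final answer: 20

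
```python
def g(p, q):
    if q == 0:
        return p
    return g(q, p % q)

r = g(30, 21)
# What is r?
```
Call trace:
g(p=30, q=21)
  g(p=21, q=9)
    g(p=9, q=3)
      g(p=3, q=0)
      -> return 3
    -> return 3
  -> return 3
-> return 3

Final answer: 3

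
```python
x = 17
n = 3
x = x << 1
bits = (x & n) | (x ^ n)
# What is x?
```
Trace:
  x=17
  x=17, n=3
  x=34, n=3
  x=34, n=3, bits=35

Final answer: 34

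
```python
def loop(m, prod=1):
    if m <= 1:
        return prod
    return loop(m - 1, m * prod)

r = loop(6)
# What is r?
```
Call trace:
loop(m=6, prod=1)
  loop(m=5, prod=6)
    loop(m=4, prod=30)
      loop(m=3, prod=120)
        loop(m=2, prod=360)
          loop(m=1, prod=720)
          -> return 720
        -> return 720
      -> return 720
    -> return 720
  -> return 720
-> return 720

Final answer: 720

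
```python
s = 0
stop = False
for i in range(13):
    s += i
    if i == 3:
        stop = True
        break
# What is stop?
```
Trace:
  s=0
  s=0, stop=False
  s=0, stop=False, i=0
  s=1, stop=False, i=1
  s=3, stop=False, i=2
  s=6, stop=True, i=3

Final answer: True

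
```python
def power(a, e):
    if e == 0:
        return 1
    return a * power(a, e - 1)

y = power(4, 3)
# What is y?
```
Call trace:
power(a=4, e=3)
  power(a=4, e=2)
    power(a=4, e=1)
      power(a=4, e=0)
      -> return 1
    -> return 4
  -> return 16
-> return 64

Final answer: 64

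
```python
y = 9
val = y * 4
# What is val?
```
Trace:
  y=9
  y=9, val=36

Final answer: 36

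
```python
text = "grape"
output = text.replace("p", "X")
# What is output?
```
Trace:
  text='grape'
  text='grape', output='graXe'

Final answer: 'graXe'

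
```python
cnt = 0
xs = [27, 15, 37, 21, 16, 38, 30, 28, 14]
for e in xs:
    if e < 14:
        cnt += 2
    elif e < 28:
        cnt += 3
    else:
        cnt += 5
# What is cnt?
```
Trace:
  cnt=0
  cnt=3, e=27
  cnt=6, e=15
  cnt=11, e=37
  cnt=14, e=21
  cnt=17, e=16
  cnt=22, e=38
  cnt=27, e=30
  cnt=32, e=28
  cnt=35, e=14

Final answer: 35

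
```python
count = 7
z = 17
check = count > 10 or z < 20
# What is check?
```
Trace:
  count=7
  count=7, z=17
  count=7, z=17, check=True

Final answer: True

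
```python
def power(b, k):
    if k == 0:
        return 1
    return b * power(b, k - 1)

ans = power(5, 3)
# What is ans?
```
Call trace:
power(b=5, k=3)
  power(b=5, k=2)
    power(b=5, k=1)
      power(b=5, k=0)
      -> return 1
    -> return 5
  -> return 25
-> return 125

Final answer: 125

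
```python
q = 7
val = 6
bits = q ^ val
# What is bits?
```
Trace:
  q=7
  q=7, val=6
  q=7, val=6, bits=1

Final answer: 1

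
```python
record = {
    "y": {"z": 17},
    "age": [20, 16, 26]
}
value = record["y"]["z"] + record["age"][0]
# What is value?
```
Trace:
  record={'y': {'z': 17}, 'age': [20, 16, 26]}
  record={'y': {'z': 17}, 'age': [20, 16, 26]}, value=37

Final answer: 37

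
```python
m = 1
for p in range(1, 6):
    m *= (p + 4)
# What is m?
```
Trace:
  m=1
  m=5, p=1
  m=30, p=2
  m=210, p=3
  m=1680, p=4
  m=15120, p=5

Final answer: 15120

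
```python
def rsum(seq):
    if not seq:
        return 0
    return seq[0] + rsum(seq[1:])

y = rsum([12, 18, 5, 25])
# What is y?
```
Call trace:
rsum(seq=[12, 18, 5, 25])
  rsum(seq=[18, 5, 25])
    rsum(seq=[5, 25])
      rsum(seq=[25])
        rsum(seq=[])
        -> return 0
      -> return 25
    -> return 30
  -> return 48
-> return 60

Final answer: 60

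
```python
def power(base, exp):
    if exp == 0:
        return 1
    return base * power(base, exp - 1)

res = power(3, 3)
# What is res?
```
Call trace:
power(base=3, exp=3)
  power(base=3, exp=2)
    power(base=3, exp=1)
      power(base=3, exp=0)
      -> return 1
    -> return 3
  -> return 9
-> return 27

Final answer: 27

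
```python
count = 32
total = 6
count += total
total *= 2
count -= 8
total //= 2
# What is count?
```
Trace:
  count=32
  count=32, total=6
  count=38, total=6
  count=38, total=12
  count=30, total=12
  count=30, total=6

Final answer: 30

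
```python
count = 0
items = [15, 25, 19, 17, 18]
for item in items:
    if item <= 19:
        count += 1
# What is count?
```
Trace:
  count=0
  count=1, item=15
  count=1, item=25
  count=2, item=19
  count=3, item=17
  count=4, item=18

Final answer: 4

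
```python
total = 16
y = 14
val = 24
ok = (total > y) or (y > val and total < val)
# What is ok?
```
Trace:
  total=16
  total=16, y=14
  total=16, y=14, val=24
  total=16, y=14, val=24, ok=True

Final answer: True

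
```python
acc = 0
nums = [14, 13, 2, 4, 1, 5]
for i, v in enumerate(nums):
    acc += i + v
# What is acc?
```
Trace:
  acc=0
  acc=14, i=0, v=14
  acc=28, i=1, v=13
  acc=32, i=2, v=2
  acc=39, i=3, v=4
  acc=44, i=4, v=1
  acc=54, i=5, v=5

Final answer: 54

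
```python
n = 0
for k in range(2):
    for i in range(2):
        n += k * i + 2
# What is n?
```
Trace:
  n=0
  n=2, k=0, i=0
  n=4, k=0, i=1
  n=6, k=1, i=0
  n=9, k=1, i=1

Final answer: 9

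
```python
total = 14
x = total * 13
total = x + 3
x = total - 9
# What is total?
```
Trace:
  total=14
  total=14, x=182
  total=185, x=182
  total=185, x=176

Final answer: 185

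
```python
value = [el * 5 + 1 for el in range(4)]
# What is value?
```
Trace:
  el=0
  el=1
  el=2
  el=3
  value=[1, 6, 11, 16]

Final answer: [1, 6, 11, 16]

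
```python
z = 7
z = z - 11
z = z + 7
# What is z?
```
Trace:
  z=7
  z=-4
  z=3

Final answer: 3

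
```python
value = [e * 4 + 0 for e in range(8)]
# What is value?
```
Trace:
  e=0
  e=1
  e=2
  e=3
  e=4
  e=5
  e=6
  e=7
  value=[0, 4, 8, 12, 16, 20, 24, 28]

Final answer: [0, 4, 8, 12, 16, 20, 24, 28]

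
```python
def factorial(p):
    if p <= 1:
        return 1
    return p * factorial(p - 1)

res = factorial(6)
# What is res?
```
Call trace:
factorial(p=6)
  factorial(p=5)
    factorial(p=4)
      factorial(p=3)
        factorial(p=2)
          factorial(p=1)
          -> return 1
        -> return 2
      -> return 6
    -> return 24
  -> return 120
-> return 720

Final answer: 720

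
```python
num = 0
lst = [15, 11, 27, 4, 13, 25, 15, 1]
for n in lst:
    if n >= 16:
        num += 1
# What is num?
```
Trace:
  num=0
  num=0, n=15
  num=0, n=11
  num=1, n=27
  num=1, n=4
  num=1, n=13
  num=2, n=25
  num=2, n=15
  num=2, n=1

Final answer: 2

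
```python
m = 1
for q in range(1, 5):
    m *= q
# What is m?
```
Trace:
  m=1
  m=1, q=1
  m=2, q=2
  m=6, q=3
  m=24, q=4

Final answer: 24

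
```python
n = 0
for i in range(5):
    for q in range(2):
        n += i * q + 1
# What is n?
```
Trace:
  n=0
  n=1, i=0, q=0
  n=2, i=0, q=1
  n=3, i=1, q=0
  n=5, i=1, q=1
  n=6, i=2, q=0
  n=9, i=2, q=1
  n=10, i=3, q=0
  n=14, i=3, q=1
  n=15, i=4, q=0
  n=20, i=4, q=1

Final answer: 20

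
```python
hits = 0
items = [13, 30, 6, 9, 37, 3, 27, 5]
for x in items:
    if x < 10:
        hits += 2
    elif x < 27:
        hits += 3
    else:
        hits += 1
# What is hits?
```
Trace:
  hits=0
  hits=3, x=13
  hits=4, x=30
  hits=6, x=6
  hits=8, x=9
  hits=9, x=37
  hits=11, x=3
  hits=12, x=27
  hits=14, x=5

Final answer: 14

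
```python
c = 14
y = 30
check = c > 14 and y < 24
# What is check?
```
Trace:
  c=14
  c=14, y=30
  c=14, y=30, check=False

Final answer: False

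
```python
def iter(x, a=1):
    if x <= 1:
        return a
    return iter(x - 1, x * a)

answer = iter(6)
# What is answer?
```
Call trace:
iter(x=6, a=1)
  iter(x=5, a=6)
    iter(x=4, a=30)
      iter(x=3, a=120)
        iter(x=2, a=360)
          iter(x=1, a=720)
          -> return 720
        -> return 720
      -> return 720
    -> return 720
  -> return 720
-> return 720

Final answer: 720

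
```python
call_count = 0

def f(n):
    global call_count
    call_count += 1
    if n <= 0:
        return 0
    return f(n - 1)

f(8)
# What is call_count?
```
Call trace:
f(n=8)
  f(n=7)
    f(n=6)
      f(n=5)
        f(n=4)
          f(n=3)
            f(n=2)
              f(n=1)
                f(n=0)
                -> return 0
              -> return 0
            -> return 0
          -> return 0
        -> return 0
      -> return 0
    -> return 0
  -> return 0
-> return 0

call_count is incremented once per call. f is entered once for each n = 8, 7, 6, 5, 4, 3, 2, 1, 0 (the n <= 0 call returns without recursing), i.e. 8 + 1 calls.
call_count = 9

Final answer: 9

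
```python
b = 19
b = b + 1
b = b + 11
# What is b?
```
Trace:
  b=19
  b=20
  b=31

Final answer: 31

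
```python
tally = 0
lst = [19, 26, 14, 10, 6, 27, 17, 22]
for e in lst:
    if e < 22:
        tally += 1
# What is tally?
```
Trace:
  tally=0
  tally=1, e=19
  tally=1, e=26
  tally=2, e=14
  tally=3, e=10
  tally=4, e=6
  tally=4, e=27
  tally=5, e=17
  tally=5, e=22

Final answer: 5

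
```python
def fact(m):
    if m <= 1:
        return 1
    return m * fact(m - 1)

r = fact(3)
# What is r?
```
Call trace:
fact(m=3)
  fact(m=2)
    fact(m=1)
    -> return 1
  -> return 2
-> return 6

Final answer: 6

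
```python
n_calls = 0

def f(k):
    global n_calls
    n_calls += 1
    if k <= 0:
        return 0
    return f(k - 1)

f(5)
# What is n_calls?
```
Call trace:
f(k=5)
  f(k=4)
    f(k=3)
      f(k=2)
        f(k=1)
          f(k=0)
          -> return 0
        -> return 0
      -> return 0
    -> return 0
  -> return 0
-> return 0

n_calls is incremented once per call. f is entered once for each k = 5, 4, 3, 2, 1, 0 (the k <= 0 call returns without recursing), i.e. 5 + 1 calls.
n_calls = 6

Final answer: 6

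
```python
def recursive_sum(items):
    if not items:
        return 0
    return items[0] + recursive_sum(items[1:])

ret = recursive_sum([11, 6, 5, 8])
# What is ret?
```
Call trace:
recursive_sum(items=[11, 6, 5, 8])
  recursive_sum(items=[6, 5, 8])
    recursive_sum(items=[5, 8])
      recursive_sum(items=[8])
        recursive_sum(items=[])
        -> return 0
      -> return 8
    -> return 13
  -> return 19
-> return 30

Final answer: 30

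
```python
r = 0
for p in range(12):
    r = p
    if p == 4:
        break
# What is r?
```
Trace:
  r=0
  r=0, p=0
  r=1, p=1
  r=2, p=2
  r=3, p=3
  r=4, p=4

Final answer: 4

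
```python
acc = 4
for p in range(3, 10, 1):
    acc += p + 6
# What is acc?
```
Trace:
  acc=4
  acc=13, p=3
  acc=23, p=4
  acc=34, p=5
  acc=46, p=6
  acc=59, p=7
  acc=73, p=8
  acc=88, p=9

Final answer: 88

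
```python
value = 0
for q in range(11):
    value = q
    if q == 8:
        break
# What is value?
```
Trace:
  value=0
  value=0, q=0
  value=1, q=1
  value=2, q=2
  value=3, q=3
  value=4, q=4
  value=5, q=5
  value=6, q=6
  value=7, q=7
  value=8, q=8

Final answer: 8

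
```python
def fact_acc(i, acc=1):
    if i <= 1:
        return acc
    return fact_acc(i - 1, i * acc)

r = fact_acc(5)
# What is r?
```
Call trace:
fact_acc(i=5, acc=1)
  fact_acc(i=4, acc=5)
    fact_acc(i=3, acc=20)
      fact_acc(i=2, acc=60)
        fact_acc(i=1, acc=120)
        -> return 120
      -> return 120
    -> return 120
  -> return 120
-> return 120

Final answer: 120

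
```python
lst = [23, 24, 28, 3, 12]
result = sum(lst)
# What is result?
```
Trace:
  lst=[23, 24, 28, 3, 12]
  lst=[23, 24, 28, 3, 12], result=90

Final answer: 90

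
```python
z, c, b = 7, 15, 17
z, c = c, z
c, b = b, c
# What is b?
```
Trace:
  z=7, c=15, b=17
  z=15, c=7, b=17
  z=15, c=17, b=7

Final answer: 7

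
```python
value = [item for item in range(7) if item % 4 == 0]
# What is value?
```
Trace:
  item=0
  item=1
  item=2
  item=3
  item=4
  item=5
  item=6
  value=[0, 4]

Final answer: [0, 4]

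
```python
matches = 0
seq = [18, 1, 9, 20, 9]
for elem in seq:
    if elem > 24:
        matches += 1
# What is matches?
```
Trace:
  matches=0
  matches=0, elem=18
  matches=0, elem=1
  matches=0, elem=9
  matches=0, elem=20
  matches=0, elem=9

Final answer: 0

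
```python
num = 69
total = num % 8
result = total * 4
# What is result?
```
Trace:
  num=69
  num=69, total=5
  num=69, total=5, result=20

Final answer: 20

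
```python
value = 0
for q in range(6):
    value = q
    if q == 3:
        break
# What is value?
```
Trace:
  value=0
  value=0, q=0
  value=1, q=1
  value=2, q=2
  value=3, q=3

Final answer: 3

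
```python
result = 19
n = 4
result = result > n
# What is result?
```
Trace:
  result=19
  result=19, n=4
  result=True, n=4

Final answer: True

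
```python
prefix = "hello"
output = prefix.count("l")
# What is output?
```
Trace:
  prefix='hello'
  prefix='hello', output=2

Final answer: 2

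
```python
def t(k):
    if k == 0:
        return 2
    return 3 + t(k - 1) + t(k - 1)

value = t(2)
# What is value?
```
Call trace (a repeated sub-call is expanded the first time; later identical calls just restate its return value):
t(k=2)
  t(k=1)
    t(k=0)
    -> return 2
    t(k=0)
    -> return 2
  -> return 7
  t(k=1) -> return 7  (same call as traced above)
-> return 17

Final answer: 17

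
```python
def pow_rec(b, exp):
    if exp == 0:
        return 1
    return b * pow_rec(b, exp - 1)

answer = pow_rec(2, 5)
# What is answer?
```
Call trace:
pow_rec(b=2, exp=5)
  pow_rec(b=2, exp=4)
    pow_rec(b=2, exp=3)
      pow_rec(b=2, exp=2)
        pow_rec(b=2, exp=1)
          pow_rec(b=2, exp=0)
          -> return 1
        -> return 2
      -> return 4
    -> return 8
  -> return 16
-> return 32

Final answer: 32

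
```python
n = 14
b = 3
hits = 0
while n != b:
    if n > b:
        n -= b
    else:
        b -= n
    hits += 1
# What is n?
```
Trace:
  n=14
  n=14, b=3
  n=14, b=3, hits=0
  n=11, b=3, hits=1
  n=8, b=3, hits=2
  n=5, b=3, hits=3
  n=2, b=3, hits=4
  n=2, b=1, hits=5
  n=1, b=1, hits=6

Final answer: 1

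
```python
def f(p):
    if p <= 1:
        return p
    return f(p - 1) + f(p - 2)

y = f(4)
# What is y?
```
Call trace (a repeated sub-call is expanded the first time; later identical calls just restate its return value):
f(p=4)
  f(p=3)
    f(p=2)
      f(p=1)
      -> return 1
      f(p=0)
      -> return 0
    -> return 1
    f(p=1)
    -> return 1
  -> return 2
  f(p=2) -> return 1  (same call as traced above)
-> return 3

Final answer: 3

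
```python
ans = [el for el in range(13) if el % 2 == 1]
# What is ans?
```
Trace:
  el=0
  el=1
  el=2
  el=3
  el=4
  el=5
  el=6
  el=7
  el=8
  el=9
  el=10
  el=11
  el=12
  ans=[1, 3, 5, 7, 9, 11]

Final answer: [1, 3, 5, 7, 9, 11]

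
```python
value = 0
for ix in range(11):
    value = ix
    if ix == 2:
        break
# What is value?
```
Trace:
  value=0
  value=0, ix=0
  value=1, ix=1
  value=2, ix=2

Final answer: 2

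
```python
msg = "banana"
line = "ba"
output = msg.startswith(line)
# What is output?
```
Trace:
  msg='banana'
  msg='banana', line='ba'
  msg='banana', line='ba', output=True

Final answer: True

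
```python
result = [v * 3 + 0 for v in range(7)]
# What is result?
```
Trace:
  v=0
  v=1
  v=2
  v=3
  v=4
  v=5
  v=6
  result=[0, 3, 6, 9, 12, 15, 18]

Final answer: [0, 3, 6, 9, 12, 15, 18]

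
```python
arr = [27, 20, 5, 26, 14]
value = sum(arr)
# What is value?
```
Trace:
  arr=[27, 20, 5, 26, 14]
  arr=[27, 20, 5, 26, 14], value=92

Final answer: 92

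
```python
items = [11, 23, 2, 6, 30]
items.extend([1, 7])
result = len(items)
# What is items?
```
Trace:
  items=[11, 23, 2, 6, 30]
  items=[11, 23, 2, 6, 30, 1, 7]
  items=[11, 23, 2, 6, 30, 1, 7], result=7

Final answer: [11, 23, 2, 6, 30, 1, 7]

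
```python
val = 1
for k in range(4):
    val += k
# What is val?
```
Trace:
  val=1
  val=1, k=0
  val=2, k=1
  val=4, k=2
  val=7, k=3

Final answer: 7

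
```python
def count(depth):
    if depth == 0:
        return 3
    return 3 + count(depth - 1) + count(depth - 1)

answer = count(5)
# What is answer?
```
Call trace (a repeated sub-call is expanded the first time; later identical calls just restate its return value):
count(depth=5)
  count(depth=4)
    count(depth=3)
      count(depth=2)
        count(depth=1)
          count(depth=0)
          -> return 3
          count(depth=0)
          -> return 3
        -> return 9
        count(depth=1) -> return 9  (same call as traced above)
      -> return 21
      count(depth=2) -> return 21  (same call as traced above)
    -> return 45
    count(depth=3) -> return 45  (same call as traced above)
  -> return 93
  count(depth=4) -> return 93  (same call as traced above)
-> return 189

Final answer: 189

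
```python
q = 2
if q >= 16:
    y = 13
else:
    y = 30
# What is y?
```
Trace:
  q=2
  q=2, y=30

Final answer: 30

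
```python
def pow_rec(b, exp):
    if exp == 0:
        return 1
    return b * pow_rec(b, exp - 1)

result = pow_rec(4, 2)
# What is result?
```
Call trace:
pow_rec(b=4, exp=2)
  pow_rec(b=4, exp=1)
    pow_rec(b=4, exp=0)
    -> return 1
  -> return 4
-> return 16

Final answer: 16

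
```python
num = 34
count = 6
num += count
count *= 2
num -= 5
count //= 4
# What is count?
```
Trace:
  num=34
  num=34, count=6
  num=40, count=6
  num=40, count=12
  num=35, count=12
  num=35, count=3

Final answer: 3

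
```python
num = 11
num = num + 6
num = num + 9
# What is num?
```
Trace:
  num=11
  num=17
  num=26

Final answer: 26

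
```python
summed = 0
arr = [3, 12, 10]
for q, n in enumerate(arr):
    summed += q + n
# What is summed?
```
Trace:
  summed=0
  summed=3, q=0, n=3
  summed=16, q=1, n=12
  summed=28, q=2, n=10

Final answer: 28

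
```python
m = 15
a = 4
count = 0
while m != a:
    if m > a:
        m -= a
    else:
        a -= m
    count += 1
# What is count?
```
Trace:
  m=15
  m=15, a=4
  m=15, a=4, count=0
  m=11, a=4, count=1
  m=7, a=4, count=2
  m=3, a=4, count=3
  m=3, a=1, count=4
  m=2, a=1, count=5
  m=1, a=1, count=6

Final answer: 6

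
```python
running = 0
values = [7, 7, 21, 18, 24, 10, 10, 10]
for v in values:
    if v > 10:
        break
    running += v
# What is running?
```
Trace:
  running=0
  running=7, v=7
  running=14, v=7
  running=14, v=21

Final answer: 14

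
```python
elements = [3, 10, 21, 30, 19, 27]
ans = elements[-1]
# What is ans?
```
Trace:
  elements=[3, 10, 21, 30, 19, 27]
  elements=[3, 10, 21, 30, 19, 27], ans=27

Final answer: 27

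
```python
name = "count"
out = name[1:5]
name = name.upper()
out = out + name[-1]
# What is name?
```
Trace:
  name='count'
  name='count', out='ount'
  name='COUNT', out='ount'
  name='COUNT', out='ountT'

Final answer: 'COUNT'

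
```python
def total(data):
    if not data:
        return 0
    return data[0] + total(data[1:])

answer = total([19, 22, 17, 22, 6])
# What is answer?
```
Call trace:
total(data=[19, 22, 17, 22, 6])
  total(data=[22, 17, 22, 6])
    total(data=[17, 22, 6])
      total(data=[22, 6])
        total(data=[6])
          total(data=[])
          -> return 0
        -> return 6
      -> return 28
    -> return 45
  -> return 67
-> return 86

Final answer: 86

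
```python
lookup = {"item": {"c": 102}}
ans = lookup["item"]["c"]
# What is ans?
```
Trace:
  lookup={'item': {'c': 102}}
  lookup={'item': {'c': 102}}, ans=102

Final answer: 102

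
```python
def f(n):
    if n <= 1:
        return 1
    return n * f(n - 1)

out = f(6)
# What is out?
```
Call trace:
f(n=6)
  f(n=5)
    f(n=4)
      f(n=3)
        f(n=2)
          f(n=1)
          -> return 1
        -> return 2
      -> return 6
    -> return 24
  -> return 120
-> return 720

Final answer: 720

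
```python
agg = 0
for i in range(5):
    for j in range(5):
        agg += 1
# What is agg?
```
Trace:
  agg=0
  agg=1, i=0, j=0
  agg=2, i=0, j=1
  agg=3, i=0, j=2
  agg=4, i=0, j=3
  agg=5, i=0, j=4
  agg=6, i=1, j=0
  agg=7, i=1, j=1
  agg=8, i=1, j=2
  agg=9, i=1, j=3
  agg=10, i=1, j=4
  agg=11, i=2, j=0
  agg=12, i=2, j=1
  agg=13, i=2, j=2
  agg=14, i=2, j=3
  agg=15, i=2, j=4
  agg=16, i=3, j=0
  agg=17, i=3, j=1
  agg=18, i=3, j=2
  agg=19, i=3, j=3
  agg=20, i=3, j=4
  agg=21, i=4, j=0
  agg=22, i=4, j=1
  agg=23, i=4, j=2
  agg=24, i=4, j=3
  agg=25, i=4, j=4

Final answer: 25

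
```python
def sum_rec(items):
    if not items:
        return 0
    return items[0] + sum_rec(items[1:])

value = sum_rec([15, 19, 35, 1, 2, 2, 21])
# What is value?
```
Call trace:
sum_rec(items=[15, 19, 35, 1, 2, 2, 21])
  sum_rec(items=[19, 35, 1, 2, 2, 21])
    sum_rec(items=[35, 1, 2, 2, 21])
      sum_rec(items=[1, 2, 2, 21])
        sum_rec(items=[2, 2, 21])
          sum_rec(items=[2, 21])
            sum_rec(items=[21])
              sum_rec(items=[])
              -> return 0
            -> return 21
          -> return 23
        -> return 25
      -> return 26
    -> return 61
  -> return 80
-> return 95

Final answer: 95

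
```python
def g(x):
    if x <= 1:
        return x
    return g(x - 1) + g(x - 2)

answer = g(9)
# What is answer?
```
Call trace (a repeated sub-call is expanded the first time; later identical calls just restate its return value):
g(x=9)
  g(x=8)
    g(x=7)
      g(x=6)
        g(x=5)
          g(x=4)
            g(x=3)
              g(x=2)
                g(x=1)
                -> return 1
                g(x=0)
                -> return 0
              -> return 1
              g(x=1)
              -> return 1
            -> return 2
            g(x=2) -> return 1  (same call as traced above)
          -> return 3
          g(x=3) -> return 2  (same call as traced above)
        -> return 5
        g(x=4) -> return 3  (same call as traced above)
      -> return 8
      g(x=5) -> return 5  (same call as traced above)
    -> return 13
    g(x=6) -> return 8  (same call as traced above)
  -> return 21
  g(x=7) -> return 13  (same call as traced above)
-> return 34

Final answer: 34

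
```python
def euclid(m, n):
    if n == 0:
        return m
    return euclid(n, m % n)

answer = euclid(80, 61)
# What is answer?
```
Call trace:
euclid(m=80, n=61)
  euclid(m=61, n=19)
    euclid(m=19, n=4)
      euclid(m=4, n=3)
        euclid(m=3, n=1)
          euclid(m=1, n=0)
          -> return 1
        -> return 1
      -> return 1
    -> return 1
  -> return 1
-> return 1

Final answer: 1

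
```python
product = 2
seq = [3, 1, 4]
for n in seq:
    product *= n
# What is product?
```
Trace:
  product=2
  product=6, n=3
  product=6, n=1
  product=24, n=4

Final answer: 24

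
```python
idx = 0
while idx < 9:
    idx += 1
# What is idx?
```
Trace:
  idx=0
  idx=1
  idx=2
  idx=3
  idx=4
  idx=5
  idx=6
  idx=7
  idx=8
  idx=9

Final answer: 9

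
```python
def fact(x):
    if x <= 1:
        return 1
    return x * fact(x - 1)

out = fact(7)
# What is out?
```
Call trace:
fact(x=7)
  fact(x=6)
    fact(x=5)
      fact(x=4)
        fact(x=3)
          fact(x=2)
            fact(x=1)
            -> return 1
          -> return 2
        -> return 6
      -> return 24
    -> return 120
  -> return 720
-> return 5040

Final answer: 5040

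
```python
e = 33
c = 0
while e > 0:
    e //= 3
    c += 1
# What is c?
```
Trace:
  e=33
  e=33, c=0
  e=11, c=1
  e=3, c=2
  e=1, c=3
  e=0, c=4

Final answer: 4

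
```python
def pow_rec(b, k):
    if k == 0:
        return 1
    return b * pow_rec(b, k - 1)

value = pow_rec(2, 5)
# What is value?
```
Call trace:
pow_rec(b=2, k=5)
  pow_rec(b=2, k=4)
    pow_rec(b=2, k=3)
      pow_rec(b=2, k=2)
        pow_rec(b=2, k=1)
          pow_rec(b=2, k=0)
          -> return 1
        -> return 2
      -> return 4
    -> return 8
  -> return 16
-> return 32

Final answer: 32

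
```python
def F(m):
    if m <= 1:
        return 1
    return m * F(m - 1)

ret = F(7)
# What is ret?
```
Call trace:
F(m=7)
  F(m=6)
    F(m=5)
      F(m=4)
        F(m=3)
          F(m=2)
            F(m=1)
            -> return 1
          -> return 2
        -> return 6
      -> return 24
    -> return 120
  -> return 720
-> return 5040

Final answer: 5040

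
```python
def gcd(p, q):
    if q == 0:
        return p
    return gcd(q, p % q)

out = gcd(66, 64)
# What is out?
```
Call trace:
gcd(p=66, q=64)
  gcd(p=64, q=2)
    gcd(p=2, q=0)
    -> return 2
  -> return 2
-> return 2

Final answer: 2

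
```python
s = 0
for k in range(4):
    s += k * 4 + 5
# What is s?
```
Trace:
  s=0
  s=5, k=0
  s=14, k=1
  s=27, k=2
  s=44, k=3

Final answer: 44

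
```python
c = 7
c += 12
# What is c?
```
Trace:
  c=7
  c=19

Final answer: 19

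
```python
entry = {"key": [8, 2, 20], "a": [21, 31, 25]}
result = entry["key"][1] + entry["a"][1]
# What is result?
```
Trace:
  entry={'key': [8, 2, 20], 'a': [21, 31, 25]}
  entry={'key': [8, 2, 20], 'a': [21, 31, 25]}, result=33

Final answer: 33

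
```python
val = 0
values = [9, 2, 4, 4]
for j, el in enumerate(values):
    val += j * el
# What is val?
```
Trace:
  val=0
  val=0, j=0, el=9
  val=2, j=1, el=2
  val=10, j=2, el=4
  val=22, j=3, el=4

Final answer: 22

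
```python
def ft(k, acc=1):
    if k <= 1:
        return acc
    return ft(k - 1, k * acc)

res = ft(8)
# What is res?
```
Call trace:
ft(k=8, acc=1)
  ft(k=7, acc=8)
    ft(k=6, acc=56)
      ft(k=5, acc=336)
        ft(k=4, acc=1680)
          ft(k=3, acc=6720)
            ft(k=2, acc=20160)
              ft(k=1, acc=40320)
              -> return 40320
            -> return 40320
          -> return 40320
        -> return 40320
      -> return 40320
    -> return 40320
  -> return 40320
-> return 40320

Final answer: 40320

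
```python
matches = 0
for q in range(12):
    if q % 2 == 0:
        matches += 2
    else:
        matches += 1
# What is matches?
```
Trace:
  matches=0
  matches=2, q=0
  matches=3, q=1
  matches=5, q=2
  matches=6, q=3
  matches=8, q=4
  matches=9, q=5
  matches=11, q=6
  matches=12, q=7
  matches=14, q=8
  matches=15, q=9
  matches=17, q=10
  matches=18, q=11

Final answer: 18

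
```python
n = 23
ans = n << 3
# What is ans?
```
Trace:
  n=23
  n=23, ans=184

Final answer: 184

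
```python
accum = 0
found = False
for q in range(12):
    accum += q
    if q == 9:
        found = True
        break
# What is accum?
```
Trace:
  accum=0
  accum=0, found=False
  accum=0, found=False, q=0
  accum=1, found=False, q=1
  accum=3, found=False, q=2
  accum=6, found=False, q=3
  accum=10, found=False, q=4
  accum=15, found=False, q=5
  accum=21, found=False, q=6
  accum=28, found=False, q=7
  accum=36, found=False, q=8
  accum=45, found=True, q=9

Final answer: 45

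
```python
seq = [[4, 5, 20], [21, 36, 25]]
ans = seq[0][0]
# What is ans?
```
Trace:
  seq=[[4, 5, 20], [21, 36, 25]]
  seq=[[4, 5, 20], [21, 36, 25]], ans=4

Final answer: 4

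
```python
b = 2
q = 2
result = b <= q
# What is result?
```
Trace:
  b=2
  b=2, q=2
  b=2, q=2, result=True

Final answer: True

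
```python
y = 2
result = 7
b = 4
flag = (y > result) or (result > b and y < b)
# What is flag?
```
Trace:
  y=2
  y=2, result=7
  y=2, result=7, b=4
  y=2, result=7, b=4, flag=True

Final answer: True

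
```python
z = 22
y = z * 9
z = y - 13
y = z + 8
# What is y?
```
Trace:
  z=22
  z=22, y=198
  z=185, y=198
  z=185, y=193

Final answer: 193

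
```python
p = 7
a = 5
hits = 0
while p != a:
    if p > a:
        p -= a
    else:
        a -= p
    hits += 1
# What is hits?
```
Trace:
  p=7
  p=7, a=5
  p=7, a=5, hits=0
  p=2, a=5, hits=1
  p=2, a=3, hits=2
  p=2, a=1, hits=3
  p=1, a=1, hits=4

Final answer: 4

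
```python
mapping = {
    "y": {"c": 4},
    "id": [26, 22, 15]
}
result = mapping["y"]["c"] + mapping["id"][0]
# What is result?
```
Trace:
  mapping={'y': {'c': 4}, 'id': [26, 22, 15]}
  mapping={'y': {'c': 4}, 'id': [26, 22, 15]}, result=30

Final answer: 30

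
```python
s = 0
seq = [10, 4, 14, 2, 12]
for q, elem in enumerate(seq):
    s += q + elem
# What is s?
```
Trace:
  s=0
  s=10, q=0, elem=10
  s=15, q=1, elem=4
  s=31, q=2, elem=14
  s=36, q=3, elem=2
  s=52, q=4, elem=12

Final answer: 52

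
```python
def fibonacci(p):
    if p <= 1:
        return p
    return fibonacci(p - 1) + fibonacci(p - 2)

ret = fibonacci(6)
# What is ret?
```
Call trace (a repeated sub-call is expanded the first time; later identical calls just restate its return value):
fibonacci(p=6)
  fibonacci(p=5)
    fibonacci(p=4)
      fibonacci(p=3)
        fibonacci(p=2)
          fibonacci(p=1)
          -> return 1
          fibonacci(p=0)
          -> return 0
        -> return 1
        fibonacci(p=1)
        -> return 1
      -> return 2
      fibonacci(p=2) -> return 1  (same call as traced above)
    -> return 3
    fibonacci(p=3) -> return 2  (same call as traced above)
  -> return 5
  fibonacci(p=4) -> return 3  (same call as traced above)
-> return 8

Final answer: 8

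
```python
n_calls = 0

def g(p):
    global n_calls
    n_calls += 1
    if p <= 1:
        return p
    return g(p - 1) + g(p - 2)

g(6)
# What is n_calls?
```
Call trace (a repeated sub-call is expanded the first time; later identical calls just restate its return value):
g(p=6)
  g(p=5)
    g(p=4)
      g(p=3)
        g(p=2)
          g(p=1)
          -> return 1
          g(p=0)
          -> return 0
        -> return 1
        g(p=1)
        -> return 1
      -> return 2
      g(p=2) -> return 1  (same call as traced above)
    -> return 3
    g(p=3) -> return 2  (same call as traced above)
  -> return 5
  g(p=4) -> return 3  (same call as traced above)
-> return 8

n_calls is incremented once per call, so count the calls in each subtree. Let C(p) = number of calls made by g(p).
C(0) = C(1) = 1 (base case, no recursion); C(p) = 1 + C(p - 1) + C(p - 2) otherwise.
C(2) = 1 + C(1) + C(0) = 1 + 1 + 1 = 3
C(3) = 1 + C(2) + C(1) = 1 + 3 + 1 = 5
C(4) = 1 + C(3) + C(2) = 1 + 5 + 3 = 9
C(5) = 1 + C(4) + C(3) = 1 + 9 + 5 = 15
C(6) = 1 + C(5) + C(4) = 1 + 15 + 9 = 25
n_calls = C(6) = 25

Final answer: 25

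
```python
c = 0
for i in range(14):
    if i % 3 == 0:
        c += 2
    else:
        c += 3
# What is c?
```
Trace:
  c=0
  c=2, i=0
  c=5, i=1
  c=8, i=2
  c=10, i=3
  c=13, i=4
  c=16, i=5
  c=18, i=6
  c=21, i=7
  c=24, i=8
  c=26, i=9
  c=29, i=10
  c=32, i=11
  c=34, i=12
  c=37, i=13

Final answer: 37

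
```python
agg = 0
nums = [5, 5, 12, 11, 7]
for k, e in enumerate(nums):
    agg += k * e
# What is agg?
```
Trace:
  agg=0
  agg=0, k=0, e=5
  agg=5, k=1, e=5
  agg=29, k=2, e=12
  agg=62, k=3, e=11
  agg=90, k=4, e=7

Final answer: 90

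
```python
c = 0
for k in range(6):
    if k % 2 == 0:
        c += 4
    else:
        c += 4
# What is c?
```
Trace:
  c=0
  c=4, k=0
  c=8, k=1
  c=12, k=2
  c=16, k=3
  c=20, k=4
  c=24, k=5

Final answer: 24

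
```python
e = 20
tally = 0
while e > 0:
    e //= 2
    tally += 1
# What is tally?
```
Trace:
  e=20
  e=20, tally=0
  e=10, tally=1
  e=5, tally=2
  e=2, tally=3
  e=1, tally=4
  e=0, tally=5

Final answer: 5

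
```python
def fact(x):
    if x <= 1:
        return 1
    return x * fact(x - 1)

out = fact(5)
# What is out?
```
Call trace:
fact(x=5)
  fact(x=4)
    fact(x=3)
      fact(x=2)
        fact(x=1)
        -> return 1
      -> return 2
    -> return 6
  -> return 24
-> return 120

Final answer: 120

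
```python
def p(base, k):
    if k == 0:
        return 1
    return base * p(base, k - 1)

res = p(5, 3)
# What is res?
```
Call trace:
p(base=5, k=3)
  p(base=5, k=2)
    p(base=5, k=1)
      p(base=5, k=0)
      -> return 1
    -> return 5
  -> return 25
-> return 125

Final answer: 125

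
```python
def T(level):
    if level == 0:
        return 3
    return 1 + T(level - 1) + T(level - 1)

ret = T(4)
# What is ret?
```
Call trace (a repeated sub-call is expanded the first time; later identical calls just restate its return value):
T(level=4)
  T(level=3)
    T(level=2)
      T(level=1)
        T(level=0)
        -> return 3
        T(level=0)
        -> return 3
      -> return 7
      T(level=1) -> return 7  (same call as traced above)
    -> return 15
    T(level=2) -> return 15  (same call as traced above)
  -> return 31
  T(level=3) -> return 31  (same call as traced above)
-> return 63

Final answer: 63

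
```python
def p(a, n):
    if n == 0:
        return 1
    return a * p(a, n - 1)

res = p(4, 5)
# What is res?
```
Call trace:
p(a=4, n=5)
  p(a=4, n=4)
    p(a=4, n=3)
      p(a=4, n=2)
        p(a=4, n=1)
          p(a=4, n=0)
          -> return 1
        -> return 4
      -> return 16
    -> return 64
  -> return 256
-> return 1024

Final answer: 1024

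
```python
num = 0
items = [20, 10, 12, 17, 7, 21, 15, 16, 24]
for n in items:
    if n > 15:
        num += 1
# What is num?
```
Trace:
  num=0
  num=1, n=20
  num=1, n=10
  num=1, n=12
  num=2, n=17
  num=2, n=7
  num=3, n=21
  num=3, n=15
  num=4, n=16
  num=5, n=24

Final answer: 5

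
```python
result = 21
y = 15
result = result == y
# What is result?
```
Trace:
  result=21
  result=21, y=15
  result=False, y=15

Final answer: False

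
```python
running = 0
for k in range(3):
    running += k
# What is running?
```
Trace:
  running=0
  running=0, k=0
  running=1, k=1
  running=3, k=2

Final answer: 3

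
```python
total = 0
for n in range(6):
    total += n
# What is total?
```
Trace:
  total=0
  total=0, n=0
  total=1, n=1
  total=3, n=2
  total=6, n=3
  total=10, n=4
  total=15, n=5

Final answer: 15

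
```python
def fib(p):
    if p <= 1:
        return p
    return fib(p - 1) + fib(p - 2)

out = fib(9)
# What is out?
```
Call trace (a repeated sub-call is expanded the first time; later identical calls just restate its return value):
fib(p=9)
  fib(p=8)
    fib(p=7)
      fib(p=6)
        fib(p=5)
          fib(p=4)
            fib(p=3)
              fib(p=2)
                fib(p=1)
                -> return 1
                fib(p=0)
                -> return 0
              -> return 1
              fib(p=1)
              -> return 1
            -> return 2
            fib(p=2) -> return 1  (same call as traced above)
          -> return 3
          fib(p=3) -> return 2  (same call as traced above)
        -> return 5
        fib(p=4) -> return 3  (same call as traced above)
      -> return 8
      fib(p=5) -> return 5  (same call as traced above)
    -> return 13
    fib(p=6) -> return 8  (same call as traced above)
  -> return 21
  fib(p=7) -> return 13  (same call as traced above)
-> return 34

Final answer: 34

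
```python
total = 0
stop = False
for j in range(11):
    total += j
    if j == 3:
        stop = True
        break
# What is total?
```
Trace:
  total=0
  total=0, stop=False
  total=0, stop=False, j=0
  total=1, stop=False, j=1
  total=3, stop=False, j=2
  total=6, stop=True, j=3

Final answer: 6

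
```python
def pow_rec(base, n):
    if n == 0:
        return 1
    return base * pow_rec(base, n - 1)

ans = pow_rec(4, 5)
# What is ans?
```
Call trace:
pow_rec(base=4, n=5)
  pow_rec(base=4, n=4)
    pow_rec(base=4, n=3)
      pow_rec(base=4, n=2)
        pow_rec(base=4, n=1)
          pow_rec(base=4, n=0)
          -> return 1
        -> return 4
      -> return 16
    -> return 64
  -> return 256
-> return 1024

Final answer: 1024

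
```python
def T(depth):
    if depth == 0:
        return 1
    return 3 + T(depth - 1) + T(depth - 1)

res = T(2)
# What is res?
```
Call trace (a repeated sub-call is expanded the first time; later identical calls just restate its return value):
T(depth=2)
  T(depth=1)
    T(depth=0)
    -> return 1
    T(depth=0)
    -> return 1
  -> return 5
  T(depth=1) -> return 5  (same call as traced above)
-> return 13

Final answer: 13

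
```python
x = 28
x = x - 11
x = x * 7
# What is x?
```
Trace:
  x=28
  x=17
  x=119

Final answer: 119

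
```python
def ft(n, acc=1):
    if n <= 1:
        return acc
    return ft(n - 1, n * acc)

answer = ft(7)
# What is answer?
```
Call trace:
ft(n=7, acc=1)
  ft(n=6, acc=7)
    ft(n=5, acc=42)
      ft(n=4, acc=210)
        ft(n=3, acc=840)
          ft(n=2, acc=2520)
            ft(n=1, acc=5040)
            -> return 5040
          -> return 5040
        -> return 5040
      -> return 5040
    -> return 5040
  -> return 5040
-> return 5040

Final answer: 5040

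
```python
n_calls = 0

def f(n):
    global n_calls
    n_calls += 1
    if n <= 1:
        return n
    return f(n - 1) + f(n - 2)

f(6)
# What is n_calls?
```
Call trace (a repeated sub-call is expanded the first time; later identical calls just restate its return value):
f(n=6)
  f(n=5)
    f(n=4)
      f(n=3)
        f(n=2)
          f(n=1)
          -> return 1
          f(n=0)
          -> return 0
        -> return 1
        f(n=1)
        -> return 1
      -> return 2
      f(n=2) -> return 1  (same call as traced above)
    -> return 3
    f(n=3) -> return 2  (same call as traced above)
  -> return 5
  f(n=4) -> return 3  (same call as traced above)
-> return 8

n_calls is incremented once per call, so count the calls in each subtree. Let C(n) = number of calls made by f(n).
C(0) = C(1) = 1 (base case, no recursion); C(n) = 1 + C(n - 1) + C(n - 2) otherwise.
C(2) = 1 + C(1) + C(0) = 1 + 1 + 1 = 3
C(3) = 1 + C(2) + C(1) = 1 + 3 + 1 = 5
C(4) = 1 + C(3) + C(2) = 1 + 5 + 3 = 9
C(5) = 1 + C(4) + C(3) = 1 + 9 + 5 = 15
C(6) = 1 + C(5) + C(4) = 1 + 15 + 9 = 25
n_calls = C(6) = 25

Final answer: 25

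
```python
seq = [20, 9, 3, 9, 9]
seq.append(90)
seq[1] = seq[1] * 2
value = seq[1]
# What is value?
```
Trace:
  seq=[20, 9, 3, 9, 9]
  seq=[20, 9, 3, 9, 9, 90]
  seq=[20, 18, 3, 9, 9, 90]
  seq=[20, 18, 3, 9, 9, 90], value=18

Final answer: 18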